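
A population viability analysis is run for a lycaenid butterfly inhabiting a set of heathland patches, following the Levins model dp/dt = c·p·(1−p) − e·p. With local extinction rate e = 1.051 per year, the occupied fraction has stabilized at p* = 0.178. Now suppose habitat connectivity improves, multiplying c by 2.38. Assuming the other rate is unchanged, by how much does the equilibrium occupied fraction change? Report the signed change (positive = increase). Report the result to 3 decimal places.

0.477

Balance c(1−p*) = e gives c = e/(1 − 0.17800) = 1.051/0.82200 = 1.27859.
New p* = 1 − e/c = 1 − 1.05100/3.04304 = 0.65462.
Δp* = 0.65462 − 0.17800 = +0.47662.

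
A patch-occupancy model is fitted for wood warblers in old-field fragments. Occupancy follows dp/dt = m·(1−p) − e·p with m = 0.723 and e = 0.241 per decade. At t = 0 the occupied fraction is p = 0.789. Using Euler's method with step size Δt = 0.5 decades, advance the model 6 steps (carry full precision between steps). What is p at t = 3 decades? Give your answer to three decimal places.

Update rule: p ← p + [m·(1−p) − e·p]·Δt with Δt = 0.5.
p: 0.78900 → 0.77020  (Δp = -0.01880)
p: 0.77020 → 0.76046  (Δp = -0.00974)
p: 0.76046 → 0.75542  (Δp = -0.00504)
p: 0.75542 → 0.75281  (Δp = -0.00261)
p: 0.75281 → 0.75145  (Δp = -0.00135)
p: 0.75145 → 0.75075  (Δp = -0.00070)

0.751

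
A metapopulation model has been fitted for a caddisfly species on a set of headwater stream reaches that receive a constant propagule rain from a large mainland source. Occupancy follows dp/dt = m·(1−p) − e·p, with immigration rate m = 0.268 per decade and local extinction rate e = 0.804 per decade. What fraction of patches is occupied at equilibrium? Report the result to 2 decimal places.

0.25

Setting dp/dt = 0: m − m·p* = e·p*, so m = (m+e)·p*.
p* = m/(m+e) = 0.268/(0.268+0.804) = 0.268/1.0720 = 0.2500.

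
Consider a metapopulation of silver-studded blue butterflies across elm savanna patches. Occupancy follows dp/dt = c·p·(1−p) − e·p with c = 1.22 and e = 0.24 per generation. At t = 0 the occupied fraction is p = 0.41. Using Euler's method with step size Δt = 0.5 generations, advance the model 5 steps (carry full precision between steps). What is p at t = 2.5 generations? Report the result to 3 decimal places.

0.761

Update rule: p ← p + [c·p·(1−p) − e·p]·Δt with Δt = 0.5.
  1  |  dp/dt·Δt = +0.098359  |  p_1 = 0.508359
  2  |  dp/dt·Δt = +0.091454  |  p_2 = 0.599813
  3  |  dp/dt·Δt = +0.074445  |  p_3 = 0.674258
  4  |  dp/dt·Δt = +0.053066  |  p_4 = 0.727324
  5  |  dp/dt·Δt = +0.033699  |  p_5 = 0.761023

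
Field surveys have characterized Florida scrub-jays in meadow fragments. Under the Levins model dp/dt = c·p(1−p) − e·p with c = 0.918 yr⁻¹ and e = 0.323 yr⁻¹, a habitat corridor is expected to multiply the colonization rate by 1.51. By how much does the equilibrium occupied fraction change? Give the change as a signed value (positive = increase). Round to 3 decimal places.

0.119

Before: p* = 1 − 0.323/0.918 = 0.6481.
After the change, c = 1.38618, e = 0.323, so p* = 1 − 0.323/1.38618 = 0.7670.
Δp* = 0.7670 − 0.6481 = +0.1188.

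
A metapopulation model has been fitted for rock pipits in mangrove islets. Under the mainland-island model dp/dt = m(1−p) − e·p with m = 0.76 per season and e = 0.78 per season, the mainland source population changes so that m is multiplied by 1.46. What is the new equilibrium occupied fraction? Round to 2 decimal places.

0.59

Before: p* = 0.76/(0.76+0.78) = 0.4935.
After: m = 1.1096, e = 0.78; p* = 1.1096/1.8896 = 0.5872.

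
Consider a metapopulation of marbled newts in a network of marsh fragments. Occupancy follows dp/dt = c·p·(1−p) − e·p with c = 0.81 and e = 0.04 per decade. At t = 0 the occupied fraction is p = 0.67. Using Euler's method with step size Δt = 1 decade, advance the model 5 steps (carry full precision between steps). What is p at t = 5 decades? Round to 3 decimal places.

Update rule: p ← p + [c·p·(1−p) − e·p]·Δt with Δt = 1.
step 1: Δp = +0.15229, p = 0.82229
step 2: Δp = +0.08547, p = 0.90776
step 3: Δp = +0.03151, p = 0.93927
step 4: Δp = +0.00863, p = 0.94790
step 5: Δp = +0.00208, p = 0.94999

0.950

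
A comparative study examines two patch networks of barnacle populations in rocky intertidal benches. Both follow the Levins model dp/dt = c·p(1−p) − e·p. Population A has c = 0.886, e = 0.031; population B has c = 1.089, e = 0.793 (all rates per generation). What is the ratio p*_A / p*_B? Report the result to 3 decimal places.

3.550

A: p*_A = 1 − 0.031/0.886 = 0.9650.
B: p*_B = 1 − 0.793/1.089 = 0.2718.
p*_A / p*_B = 0.9650/0.2718 = 3.5503.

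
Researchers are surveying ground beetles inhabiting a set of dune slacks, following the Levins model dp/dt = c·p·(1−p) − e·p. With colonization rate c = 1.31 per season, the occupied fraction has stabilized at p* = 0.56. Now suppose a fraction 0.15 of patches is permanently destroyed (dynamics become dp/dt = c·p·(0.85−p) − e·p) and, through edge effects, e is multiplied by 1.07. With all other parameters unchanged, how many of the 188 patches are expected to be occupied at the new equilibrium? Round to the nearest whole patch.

71

Balance c(1−p*) = e gives e = 1.31×(1 − 0.56000) = 0.57640.
New p* = 0.85 − e/c = 0.85 − 0.61675/1.31000 = 0.37920.
Expected occupied = 188 × 0.37920 = 71.29 ≈ 71.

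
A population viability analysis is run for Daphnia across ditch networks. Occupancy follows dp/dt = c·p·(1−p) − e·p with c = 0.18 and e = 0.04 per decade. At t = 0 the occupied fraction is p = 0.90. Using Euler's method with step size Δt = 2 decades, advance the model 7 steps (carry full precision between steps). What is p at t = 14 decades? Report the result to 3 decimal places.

0.788

Update rule: p ← p + [c·p·(1−p) − e·p]·Δt with Δt = 2.
p: 0.90000 → 0.86040  (Δp = -0.03960)
p: 0.86040 → 0.83481  (Δp = -0.02559)
p: 0.83481 → 0.81767  (Δp = -0.01714)
p: 0.81767 → 0.80593  (Δp = -0.01174)
p: 0.80593 → 0.79776  (Δp = -0.00817)
p: 0.79776 → 0.79202  (Δp = -0.00574)
p: 0.79202 → 0.78796  (Δp = -0.00406)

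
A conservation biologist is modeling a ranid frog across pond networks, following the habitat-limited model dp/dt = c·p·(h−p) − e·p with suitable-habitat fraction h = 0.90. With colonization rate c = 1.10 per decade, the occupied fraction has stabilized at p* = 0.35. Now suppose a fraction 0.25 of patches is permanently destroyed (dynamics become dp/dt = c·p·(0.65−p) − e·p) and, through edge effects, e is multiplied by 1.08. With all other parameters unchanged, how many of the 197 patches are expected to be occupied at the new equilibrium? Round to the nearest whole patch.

Balance c(h−p*) = e gives e = 1.10×(0.9 − 0.35000) = 0.60500.
New p* = 0.65 − e/c = 0.65 − 0.65340/1.10000 = 0.05600.
Expected occupied = 197 × 0.05600 = 11.03 ≈ 11.

11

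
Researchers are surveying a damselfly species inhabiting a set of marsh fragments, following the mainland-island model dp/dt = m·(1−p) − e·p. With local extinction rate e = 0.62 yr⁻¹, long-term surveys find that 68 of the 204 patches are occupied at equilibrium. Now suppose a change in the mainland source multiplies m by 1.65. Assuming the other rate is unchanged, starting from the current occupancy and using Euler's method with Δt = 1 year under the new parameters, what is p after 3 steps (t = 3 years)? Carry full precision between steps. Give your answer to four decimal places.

Observed p* = 68/204 = 0.33333.
Balance m(1−p*) = e·p* gives m = e·p*/(1−p*) = 0.62×0.33333/0.66667 = 0.31000.
Starting from p₀ = 0.33333; update p ← p + (dp/dt)·Δt with the new parameters.
step 1: Δp = +0.13433, p = 0.46767
step 2: Δp = -0.01766, p = 0.45000
step 3: Δp = +0.00232, p = 0.45232

0.4523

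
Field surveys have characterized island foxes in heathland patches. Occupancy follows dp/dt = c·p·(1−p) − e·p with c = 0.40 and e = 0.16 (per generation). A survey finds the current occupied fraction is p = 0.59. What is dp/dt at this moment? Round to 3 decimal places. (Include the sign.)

Colonization term: c·p·(1−p) = 0.40×0.59×0.4100 = 0.09676.
Extinction term: e·p = 0.09440.
dp/dt = 0.09676 − 0.09440 = 0.00236.

0.002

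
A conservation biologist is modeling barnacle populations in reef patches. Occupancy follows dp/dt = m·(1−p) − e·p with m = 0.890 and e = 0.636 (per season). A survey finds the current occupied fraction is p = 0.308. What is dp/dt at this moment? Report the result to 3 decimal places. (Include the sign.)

0.420

Colonization term: m·(1−p) = 0.890×0.6920 = 0.61588.
Extinction term: e·p = 0.19589.
dp/dt = 0.61588 − 0.19589 = 0.41999.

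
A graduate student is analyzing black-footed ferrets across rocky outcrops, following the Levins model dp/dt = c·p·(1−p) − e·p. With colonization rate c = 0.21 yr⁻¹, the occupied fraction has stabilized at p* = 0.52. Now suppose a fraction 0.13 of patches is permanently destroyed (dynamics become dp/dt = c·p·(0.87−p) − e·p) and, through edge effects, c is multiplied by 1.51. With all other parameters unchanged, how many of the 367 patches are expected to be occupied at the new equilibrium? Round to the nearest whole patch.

Balance c(1−p*) = e gives e = 0.21×(1 − 0.52000) = 0.10080.
New p* = 0.87 − e/c = 0.87 − 0.10080/0.31710 = 0.55212.
Expected occupied = 367 × 0.55212 = 202.63 ≈ 203.

203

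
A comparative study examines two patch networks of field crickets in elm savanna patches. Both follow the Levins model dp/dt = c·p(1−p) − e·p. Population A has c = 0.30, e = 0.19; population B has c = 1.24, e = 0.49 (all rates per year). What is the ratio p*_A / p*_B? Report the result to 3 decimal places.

0.606

A: p*_A = 1 − 0.19/0.30 = 0.3667.
B: p*_B = 1 − 0.49/1.24 = 0.6048.
p*_A / p*_B = 0.3667/0.6048 = 0.6062.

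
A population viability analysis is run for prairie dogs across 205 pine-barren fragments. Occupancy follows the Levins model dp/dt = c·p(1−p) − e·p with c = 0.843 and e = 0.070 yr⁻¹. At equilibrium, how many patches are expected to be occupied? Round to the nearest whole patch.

188

p* = 1 − e/c = 1 − 0.070/0.843 = 0.9170.
Expected occupied patches = N × p* = 205 × 0.9170 = 187.98 ≈ 188.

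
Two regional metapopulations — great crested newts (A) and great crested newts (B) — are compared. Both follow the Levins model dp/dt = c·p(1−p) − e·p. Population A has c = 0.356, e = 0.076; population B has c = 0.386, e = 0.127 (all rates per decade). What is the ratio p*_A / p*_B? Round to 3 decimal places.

A: p*_A = 1 − 0.076/0.356 = 0.7865.
B: p*_B = 1 − 0.127/0.386 = 0.6710.
p*_A / p*_B = 0.7865/0.6710 = 1.1722.

1.172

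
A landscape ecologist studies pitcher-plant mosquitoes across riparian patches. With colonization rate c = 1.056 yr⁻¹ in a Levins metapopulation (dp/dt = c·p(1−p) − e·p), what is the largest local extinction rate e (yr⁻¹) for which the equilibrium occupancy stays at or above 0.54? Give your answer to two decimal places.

0.49

1 − e/c ≥ 0.54 ⇒ e ≤ c(1 − 0.54) = 1.056 × 0.4600.
e_max = 0.4858.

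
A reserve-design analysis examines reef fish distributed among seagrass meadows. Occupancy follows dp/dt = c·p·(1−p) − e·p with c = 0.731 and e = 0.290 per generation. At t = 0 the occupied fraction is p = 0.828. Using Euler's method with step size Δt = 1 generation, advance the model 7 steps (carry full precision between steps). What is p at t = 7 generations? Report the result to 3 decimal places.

0.605

Update rule: p ← p + [c·p·(1−p) − e·p]·Δt with Δt = 1.
  1  |  dp/dt·Δt = -0.136014  |  p_1 = 0.691986
  2  |  dp/dt·Δt = -0.044870  |  p_2 = 0.647116
  3  |  dp/dt·Δt = -0.020735  |  p_3 = 0.626381
  4  |  dp/dt·Δt = -0.010576  |  p_4 = 0.615805
  5  |  dp/dt·Δt = -0.005637  |  p_5 = 0.610168
  6  |  dp/dt·Δt = -0.003071  |  p_6 = 0.607097
  7  |  dp/dt·Δt = -0.001693  |  p_7 = 0.605405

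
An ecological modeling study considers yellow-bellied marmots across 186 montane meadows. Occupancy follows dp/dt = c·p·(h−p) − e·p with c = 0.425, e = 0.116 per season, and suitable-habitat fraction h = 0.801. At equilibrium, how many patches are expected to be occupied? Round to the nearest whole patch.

98

p* = h − e/c = 0.801 − 0.2729 = 0.5281.
Expected occupied patches = N × p* = 186 × 0.5281 = 98.22 ≈ 98.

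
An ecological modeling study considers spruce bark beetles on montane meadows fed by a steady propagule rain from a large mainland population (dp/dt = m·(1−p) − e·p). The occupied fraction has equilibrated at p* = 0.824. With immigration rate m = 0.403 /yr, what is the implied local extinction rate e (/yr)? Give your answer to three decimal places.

0.086

At equilibrium m(1−p*) = e·p*, so e = m(1−p*)/p*.
e = 0.403 × 0.1760 / 0.824 = 0.0861.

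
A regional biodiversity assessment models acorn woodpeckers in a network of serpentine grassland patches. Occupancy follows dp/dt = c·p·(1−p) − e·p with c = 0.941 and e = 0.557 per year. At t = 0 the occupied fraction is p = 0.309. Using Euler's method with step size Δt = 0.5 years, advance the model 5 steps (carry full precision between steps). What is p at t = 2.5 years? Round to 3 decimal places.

0.366

Update rule: p ← p + [c·p·(1−p) − e·p]·Δt with Δt = 0.5.
  1  |  dp/dt·Δt = +0.014404  |  p_1 = 0.323404
  2  |  dp/dt·Δt = +0.012884  |  p_2 = 0.336288
  3  |  dp/dt·Δt = +0.011359  |  p_3 = 0.347647
  4  |  dp/dt·Δt = +0.009884  |  p_4 = 0.357531
  5  |  dp/dt·Δt = +0.008503  |  p_5 = 0.366034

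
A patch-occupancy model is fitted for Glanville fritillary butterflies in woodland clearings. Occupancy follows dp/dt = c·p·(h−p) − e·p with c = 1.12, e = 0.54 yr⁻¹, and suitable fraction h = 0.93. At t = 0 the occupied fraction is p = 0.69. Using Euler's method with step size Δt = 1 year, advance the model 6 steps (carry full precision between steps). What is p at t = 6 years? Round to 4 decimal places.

0.4492

Update rule: p ← p + [c·p·(h−p) − e·p]·Δt with Δt = 1.
p: 0.69000 → 0.50287  (Δp = -0.18713)
p: 0.50287 → 0.47189  (Δp = -0.03099)
p: 0.47189 → 0.45919  (Δp = -0.01270)
p: 0.45919 → 0.45336  (Δp = -0.00583)
p: 0.45336 → 0.45057  (Δp = -0.00279)
p: 0.45057 → 0.44920  (Δp = -0.00137)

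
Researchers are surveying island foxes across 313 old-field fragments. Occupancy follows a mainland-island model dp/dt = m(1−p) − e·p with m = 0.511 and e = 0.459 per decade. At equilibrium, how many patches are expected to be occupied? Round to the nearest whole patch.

p* = m/(m+e) = 0.511/0.9700 = 0.5268.
Expected occupied patches = N × p* = 313 × 0.5268 = 164.89 ≈ 165.

165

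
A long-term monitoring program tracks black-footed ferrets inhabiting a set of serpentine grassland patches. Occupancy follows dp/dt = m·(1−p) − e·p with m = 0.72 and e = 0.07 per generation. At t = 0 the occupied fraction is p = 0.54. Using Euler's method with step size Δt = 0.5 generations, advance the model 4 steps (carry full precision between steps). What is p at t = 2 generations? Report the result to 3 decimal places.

0.862

Update rule: p ← p + [m·(1−p) − e·p]·Δt with Δt = 0.5.
p: 0.54000 → 0.68670  (Δp = +0.14670)
p: 0.68670 → 0.77545  (Δp = +0.08875)
p: 0.77545 → 0.82915  (Δp = +0.05370)
p: 0.82915 → 0.86164  (Δp = +0.03249)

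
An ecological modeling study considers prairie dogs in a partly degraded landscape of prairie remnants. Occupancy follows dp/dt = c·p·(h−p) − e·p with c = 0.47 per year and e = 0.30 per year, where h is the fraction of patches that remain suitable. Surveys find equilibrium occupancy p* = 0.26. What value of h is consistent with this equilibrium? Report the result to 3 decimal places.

At equilibrium c(h−p*) = e, so h = p* + e/c.
h = 0.26 + 0.30/0.47 = 0.26 + 0.6383 = 0.8983.

0.898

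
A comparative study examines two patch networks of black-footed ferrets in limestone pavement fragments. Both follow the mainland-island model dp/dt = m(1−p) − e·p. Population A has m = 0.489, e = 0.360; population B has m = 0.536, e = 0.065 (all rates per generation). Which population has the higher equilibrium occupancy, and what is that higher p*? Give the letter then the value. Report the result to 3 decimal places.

A: p*_A = m/(m+e) = 0.489/0.8490 = 0.5760.
B: p*_B = 0.536/0.6010 = 0.8918.
B is higher at 0.8918.

B, 0.892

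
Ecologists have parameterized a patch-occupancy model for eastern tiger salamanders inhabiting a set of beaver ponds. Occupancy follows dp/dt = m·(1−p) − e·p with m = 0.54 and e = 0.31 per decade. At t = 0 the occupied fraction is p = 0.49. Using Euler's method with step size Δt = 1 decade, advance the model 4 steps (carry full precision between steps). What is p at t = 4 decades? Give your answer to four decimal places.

0.6352

Update rule: p ← p + [m·(1−p) − e·p]·Δt with Δt = 1.
t = 1: p = 0.49000 + (+0.12350) = 0.61350
t = 2: p = 0.61350 + (+0.01852) = 0.63203
t = 3: p = 0.63203 + (+0.00278) = 0.63480
t = 4: p = 0.63480 + (+0.00042) = 0.63522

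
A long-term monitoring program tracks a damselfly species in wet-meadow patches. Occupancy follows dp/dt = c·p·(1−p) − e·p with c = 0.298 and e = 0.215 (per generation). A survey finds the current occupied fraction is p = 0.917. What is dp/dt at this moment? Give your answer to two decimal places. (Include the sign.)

-0.17

Colonization term: c·p·(1−p) = 0.298×0.917×0.0830 = 0.02268.
Extinction term: e·p = 0.19715.
dp/dt = 0.02268 − 0.19715 = -0.17447.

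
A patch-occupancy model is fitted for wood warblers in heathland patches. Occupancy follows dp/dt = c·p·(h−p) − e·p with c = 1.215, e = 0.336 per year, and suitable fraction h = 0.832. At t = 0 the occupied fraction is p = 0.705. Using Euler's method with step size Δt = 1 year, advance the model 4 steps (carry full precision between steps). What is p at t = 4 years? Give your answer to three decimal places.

0.556

Update rule: p ← p + [c·p·(h−p) − e·p]·Δt with Δt = 1.
t = 1: p = 0.70500 + (-0.12809) = 0.57691
t = 2: p = 0.57691 + (-0.01503) = 0.56187
t = 3: p = 0.56187 + (-0.00438) = 0.55749
t = 4: p = 0.55749 + (-0.00138) = 0.55611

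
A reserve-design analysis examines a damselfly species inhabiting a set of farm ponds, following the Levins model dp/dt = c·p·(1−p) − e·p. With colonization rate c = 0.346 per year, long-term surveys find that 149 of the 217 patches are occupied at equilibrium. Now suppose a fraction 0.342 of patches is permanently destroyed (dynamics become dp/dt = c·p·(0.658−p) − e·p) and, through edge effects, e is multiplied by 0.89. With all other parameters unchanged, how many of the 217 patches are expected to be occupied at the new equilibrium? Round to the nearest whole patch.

Observed p* = 149/217 = 0.68664.
Balance c(1−p*) = e gives e = 0.346×(1 − 0.68664) = 0.10842.
New p* = 0.658 − e/c = 0.658 − 0.09649/0.34600 = 0.37913.
Expected occupied = 217 × 0.37913 = 82.27 ≈ 82.

82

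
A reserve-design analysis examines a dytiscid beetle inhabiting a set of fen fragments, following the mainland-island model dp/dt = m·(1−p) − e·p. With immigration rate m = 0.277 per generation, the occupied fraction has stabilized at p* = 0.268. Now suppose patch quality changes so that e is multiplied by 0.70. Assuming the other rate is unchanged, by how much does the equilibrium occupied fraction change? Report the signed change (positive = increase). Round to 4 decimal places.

Balance m(1−p*) = e·p* gives e = m(1−p*)/p* = 0.277×0.73200/0.26800 = 0.75658.
New p* = m/(m+e) = 0.27700/(0.27700+0.52961) = 0.34341.
Δp* = 0.34341 − 0.26800 = +0.07541.

0.0754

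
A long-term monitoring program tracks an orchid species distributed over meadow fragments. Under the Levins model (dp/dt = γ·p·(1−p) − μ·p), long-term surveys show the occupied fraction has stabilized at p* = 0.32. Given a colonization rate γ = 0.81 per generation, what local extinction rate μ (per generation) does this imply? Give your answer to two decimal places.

At equilibrium γ(1−p*) = μ.
μ = 0.81 × (1 − 0.32) = 0.81 × 0.6800 = 0.5508.

0.55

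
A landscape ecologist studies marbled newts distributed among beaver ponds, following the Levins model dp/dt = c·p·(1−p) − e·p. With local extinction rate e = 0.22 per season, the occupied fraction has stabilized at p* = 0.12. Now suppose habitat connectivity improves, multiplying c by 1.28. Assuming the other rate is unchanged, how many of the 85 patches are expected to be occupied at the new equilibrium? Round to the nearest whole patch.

Balance c(1−p*) = e gives c = e/(1 − 0.12000) = 0.22/0.88000 = 0.25000.
New p* = 1 − e/c = 1 − 0.22000/0.32000 = 0.31250.
Expected occupied = 85 × 0.31250 = 26.56 ≈ 27.

27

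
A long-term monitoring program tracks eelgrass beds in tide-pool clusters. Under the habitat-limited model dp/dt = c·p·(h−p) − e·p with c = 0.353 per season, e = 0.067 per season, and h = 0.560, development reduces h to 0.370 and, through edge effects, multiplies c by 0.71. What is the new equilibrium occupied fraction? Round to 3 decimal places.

0.103

Before: p* = h − e/c = 0.560 − 0.067/0.353 = 0.560 − 0.1898 = 0.3702.
After: c = 0.25063, e = 0.067, h = 0.370; p* = 0.370 − 0.067/0.25063 = 0.1027.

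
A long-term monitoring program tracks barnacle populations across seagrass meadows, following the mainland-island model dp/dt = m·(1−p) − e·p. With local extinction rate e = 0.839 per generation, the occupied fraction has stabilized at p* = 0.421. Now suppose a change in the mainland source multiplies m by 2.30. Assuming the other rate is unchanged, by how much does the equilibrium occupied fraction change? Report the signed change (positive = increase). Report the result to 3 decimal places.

0.205

Balance m(1−p*) = e·p* gives m = e·p*/(1−p*) = 0.839×0.42100/0.57900 = 0.61005.
New p* = m/(m+e) = 1.40311/(1.40311+0.83900) = 0.62580.
Δp* = 0.62580 − 0.42100 = +0.20480.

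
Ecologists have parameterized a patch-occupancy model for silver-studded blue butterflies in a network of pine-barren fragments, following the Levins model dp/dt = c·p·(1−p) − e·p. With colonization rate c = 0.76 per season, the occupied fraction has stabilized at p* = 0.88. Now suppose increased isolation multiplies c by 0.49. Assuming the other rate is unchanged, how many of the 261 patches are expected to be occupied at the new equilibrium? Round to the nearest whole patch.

197

Balance c(1−p*) = e gives e = 0.76×(1 − 0.88000) = 0.09120.
New p* = 1 − e/c = 1 − 0.09120/0.37240 = 0.75510.
Expected occupied = 261 × 0.75510 = 197.08 ≈ 197.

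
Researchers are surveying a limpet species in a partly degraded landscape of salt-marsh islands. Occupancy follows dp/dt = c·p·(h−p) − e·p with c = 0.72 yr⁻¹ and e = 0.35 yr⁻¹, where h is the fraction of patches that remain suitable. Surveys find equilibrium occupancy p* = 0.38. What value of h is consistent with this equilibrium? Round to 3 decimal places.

0.866

At equilibrium c(h−p*) = e, so h = p* + e/c.
h = 0.38 + 0.35/0.72 = 0.38 + 0.4861 = 0.8661.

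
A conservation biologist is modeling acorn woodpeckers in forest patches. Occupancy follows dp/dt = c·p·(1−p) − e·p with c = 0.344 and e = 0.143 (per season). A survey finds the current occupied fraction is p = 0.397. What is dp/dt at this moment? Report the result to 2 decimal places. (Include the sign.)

Colonization term: c·p·(1−p) = 0.344×0.397×0.6030 = 0.08235.
Extinction term: e·p = 0.05677.
dp/dt = 0.08235 − 0.05677 = 0.02558.

0.03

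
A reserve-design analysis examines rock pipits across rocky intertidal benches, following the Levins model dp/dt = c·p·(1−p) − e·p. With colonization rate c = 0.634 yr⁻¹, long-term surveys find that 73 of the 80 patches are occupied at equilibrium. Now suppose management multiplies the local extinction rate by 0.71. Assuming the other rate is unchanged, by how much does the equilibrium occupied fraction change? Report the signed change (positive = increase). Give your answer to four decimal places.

0.0254

Observed p* = 73/80 = 0.91250.
Balance c(1−p*) = e gives e = 0.634×(1 − 0.91250) = 0.05548.
New p* = 1 − e/c = 1 − 0.03939/0.63400 = 0.93787.
Δp* = 0.93787 − 0.91250 = +0.02537.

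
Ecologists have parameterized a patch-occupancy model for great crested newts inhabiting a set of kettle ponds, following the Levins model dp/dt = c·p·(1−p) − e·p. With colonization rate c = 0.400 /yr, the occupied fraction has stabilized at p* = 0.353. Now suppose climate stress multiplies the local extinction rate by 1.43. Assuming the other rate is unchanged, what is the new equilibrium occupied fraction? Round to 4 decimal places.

0.0748

Balance c(1−p*) = e gives e = 0.400×(1 − 0.35300) = 0.25880.
New p* = 1 − e/c = 1 − 0.37008/0.40000 = 0.07480.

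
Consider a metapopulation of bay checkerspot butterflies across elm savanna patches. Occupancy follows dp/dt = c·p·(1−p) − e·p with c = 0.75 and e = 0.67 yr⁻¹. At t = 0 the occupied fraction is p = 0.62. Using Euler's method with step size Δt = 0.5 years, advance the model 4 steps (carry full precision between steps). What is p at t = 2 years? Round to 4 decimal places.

0.3376

Update rule: p ← p + [c·p·(1−p) − e·p]·Δt with Δt = 0.5.
t = 0.5: p = 0.62000 + (-0.11935) = 0.50065
t = 1: p = 0.50065 + (-0.07397) = 0.42668
t = 1.5: p = 0.42668 + (-0.05120) = 0.37548
t = 2: p = 0.37548 + (-0.03785) = 0.33763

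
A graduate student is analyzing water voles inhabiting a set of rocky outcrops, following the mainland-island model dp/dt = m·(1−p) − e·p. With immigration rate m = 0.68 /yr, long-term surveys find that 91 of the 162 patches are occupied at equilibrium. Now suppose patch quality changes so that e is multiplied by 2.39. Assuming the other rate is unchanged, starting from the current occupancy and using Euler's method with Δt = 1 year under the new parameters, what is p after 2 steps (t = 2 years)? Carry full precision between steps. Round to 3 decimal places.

0.540

Observed p* = 91/162 = 0.56173.
Balance m(1−p*) = e·p* gives e = m(1−p*)/p* = 0.68×0.43827/0.56173 = 0.53055.
Starting from p₀ = 0.56173; update p ← p + (dp/dt)·Δt with the new parameters.
step 1: Δp = -0.41425, p = 0.14747
step 2: Δp = +0.39272, p = 0.54019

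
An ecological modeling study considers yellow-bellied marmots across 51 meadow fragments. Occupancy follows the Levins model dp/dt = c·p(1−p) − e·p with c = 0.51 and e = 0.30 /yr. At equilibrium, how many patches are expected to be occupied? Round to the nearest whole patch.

21

p* = 1 − e/c = 1 − 0.30/0.51 = 0.4118.
Expected occupied patches = N × p* = 51 × 0.4118 = 21.00 ≈ 21.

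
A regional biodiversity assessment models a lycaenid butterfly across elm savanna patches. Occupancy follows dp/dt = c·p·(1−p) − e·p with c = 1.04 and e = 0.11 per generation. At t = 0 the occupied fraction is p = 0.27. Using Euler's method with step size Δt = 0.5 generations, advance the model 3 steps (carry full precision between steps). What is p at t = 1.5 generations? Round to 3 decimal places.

Update rule: p ← p + [c·p·(1−p) − e·p]·Δt with Δt = 0.5.
step 1: Δp = +0.08764, p = 0.35764
step 2: Δp = +0.09979, p = 0.45743
step 3: Δp = +0.10390, p = 0.56133

0.561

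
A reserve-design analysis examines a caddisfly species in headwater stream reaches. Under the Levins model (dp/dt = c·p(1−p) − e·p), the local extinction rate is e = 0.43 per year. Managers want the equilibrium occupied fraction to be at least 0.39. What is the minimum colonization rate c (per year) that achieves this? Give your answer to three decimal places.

p* = 1 − e/c ≥ 0.39 requires e/c ≤ 0.6100, i.e. c ≥ e/0.6100.
c_min = 0.43/0.6100 = 0.7049.

0.705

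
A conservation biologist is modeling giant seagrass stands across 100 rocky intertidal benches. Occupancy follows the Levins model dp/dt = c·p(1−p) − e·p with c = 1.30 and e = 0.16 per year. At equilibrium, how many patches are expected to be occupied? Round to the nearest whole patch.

88

p* = 1 − e/c = 1 − 0.16/1.30 = 0.8769.
Expected occupied patches = N × p* = 100 × 0.8769 = 87.69 ≈ 88.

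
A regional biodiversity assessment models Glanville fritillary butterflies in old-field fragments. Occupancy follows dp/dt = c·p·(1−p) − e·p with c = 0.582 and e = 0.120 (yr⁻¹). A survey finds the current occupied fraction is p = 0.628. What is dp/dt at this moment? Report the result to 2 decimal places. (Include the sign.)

0.06

Colonization term: c·p·(1−p) = 0.582×0.628×0.3720 = 0.13596.
Extinction term: e·p = 0.07536.
dp/dt = 0.13596 − 0.07536 = 0.06060.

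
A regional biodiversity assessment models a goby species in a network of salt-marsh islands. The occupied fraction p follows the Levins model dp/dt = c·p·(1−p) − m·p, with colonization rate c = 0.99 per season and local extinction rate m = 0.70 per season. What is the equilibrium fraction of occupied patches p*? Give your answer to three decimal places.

0.293

At equilibrium, colonization balances extinction: c·p*·(1−p*) = m·p*.
So p* = 1 − m/c = 1 − 0.70/0.99 = 1 − 0.7071 = 0.2929.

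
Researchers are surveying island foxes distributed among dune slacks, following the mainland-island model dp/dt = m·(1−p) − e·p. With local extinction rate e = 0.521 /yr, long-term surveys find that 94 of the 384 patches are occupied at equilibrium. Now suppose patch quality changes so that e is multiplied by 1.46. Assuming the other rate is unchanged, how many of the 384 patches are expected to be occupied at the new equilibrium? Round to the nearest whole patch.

Observed p* = 94/384 = 0.24479.
Balance m(1−p*) = e·p* gives m = e·p*/(1−p*) = 0.521×0.24479/0.75521 = 0.16887.
New p* = m/(m+e) = 0.16887/(0.16887+0.76066) = 0.18167.
Expected occupied = 384 × 0.18167 = 69.76 ≈ 70.

70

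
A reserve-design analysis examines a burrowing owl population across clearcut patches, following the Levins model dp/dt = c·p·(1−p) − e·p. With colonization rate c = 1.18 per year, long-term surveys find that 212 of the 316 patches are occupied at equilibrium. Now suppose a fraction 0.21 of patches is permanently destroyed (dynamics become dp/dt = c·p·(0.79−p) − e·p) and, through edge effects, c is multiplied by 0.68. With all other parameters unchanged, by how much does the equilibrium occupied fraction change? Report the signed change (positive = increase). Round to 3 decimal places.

-0.365

Observed p* = 212/316 = 0.67089.
Balance c(1−p*) = e gives e = 1.18×(1 − 0.67089) = 0.38835.
New p* = 0.79 − e/c = 0.79 − 0.38835/0.80240 = 0.30601.
Δp* = 0.30601 − 0.67089 = -0.36488.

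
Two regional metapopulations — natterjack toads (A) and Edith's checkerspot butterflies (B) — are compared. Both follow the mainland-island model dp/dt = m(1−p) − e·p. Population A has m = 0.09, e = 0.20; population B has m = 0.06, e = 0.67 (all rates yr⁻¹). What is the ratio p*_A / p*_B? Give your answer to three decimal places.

A: p*_A = m/(m+e) = 0.09/0.2900 = 0.3103.
B: p*_B = 0.06/0.7300 = 0.0822.
p*_A / p*_B = 0.3103/0.0822 = 3.7759.

3.776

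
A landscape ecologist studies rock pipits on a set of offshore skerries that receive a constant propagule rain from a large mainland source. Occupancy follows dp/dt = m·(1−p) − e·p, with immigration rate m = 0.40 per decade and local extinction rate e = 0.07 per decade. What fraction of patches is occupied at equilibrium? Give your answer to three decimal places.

0.851

At equilibrium the propagule rain into empty patches balances local extinction: m(1−p*) = e·p*.
p* = m/(m+e) = 0.40/(0.40+0.07) = 0.40/0.4700 = 0.8511.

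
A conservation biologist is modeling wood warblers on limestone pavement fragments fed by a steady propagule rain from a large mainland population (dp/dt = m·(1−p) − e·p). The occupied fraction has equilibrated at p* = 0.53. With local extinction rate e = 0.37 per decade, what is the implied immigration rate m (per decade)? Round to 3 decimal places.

At equilibrium m(1−p*) = e·p*, so m = e·p*/(1−p*).
m = 0.37 × 0.53 / 0.4700 = 0.1961/0.4700 = 0.4172.

0.417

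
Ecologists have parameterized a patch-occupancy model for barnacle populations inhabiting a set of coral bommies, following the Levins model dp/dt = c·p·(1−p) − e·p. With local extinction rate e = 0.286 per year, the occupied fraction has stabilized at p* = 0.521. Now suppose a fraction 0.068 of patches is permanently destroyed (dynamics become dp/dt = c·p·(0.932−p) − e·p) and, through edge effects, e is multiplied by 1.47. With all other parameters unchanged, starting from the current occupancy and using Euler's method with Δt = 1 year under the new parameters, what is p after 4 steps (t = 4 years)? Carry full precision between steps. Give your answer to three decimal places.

Balance c(1−p*) = e gives c = e/(1 − 0.52100) = 0.286/0.47900 = 0.59708.
Starting from p₀ = 0.52100; update p ← p + (dp/dt)·Δt with the new parameters.
step 1: Δp = -0.09119, p = 0.42981
step 2: Δp = -0.05183, p = 0.37799
step 3: Δp = -0.03388, p = 0.34411
step 4: Δp = -0.02388, p = 0.32023

0.320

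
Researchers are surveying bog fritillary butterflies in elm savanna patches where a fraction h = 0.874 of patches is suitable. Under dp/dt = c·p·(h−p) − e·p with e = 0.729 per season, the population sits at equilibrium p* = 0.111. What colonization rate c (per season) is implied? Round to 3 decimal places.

At equilibrium c(h−p*) = e, so c = e/(h−p*).
c = 0.729/(0.874 − 0.111) = 0.729/0.7630 = 0.9554.

0.955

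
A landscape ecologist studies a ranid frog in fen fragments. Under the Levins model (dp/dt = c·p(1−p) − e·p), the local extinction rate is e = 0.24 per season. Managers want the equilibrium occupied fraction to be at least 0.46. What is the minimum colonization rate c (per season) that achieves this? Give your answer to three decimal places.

0.444

p* = 1 − e/c ≥ 0.46 requires e/c ≤ 0.5400, i.e. c ≥ e/0.5400.
c_min = 0.24/0.5400 = 0.4444.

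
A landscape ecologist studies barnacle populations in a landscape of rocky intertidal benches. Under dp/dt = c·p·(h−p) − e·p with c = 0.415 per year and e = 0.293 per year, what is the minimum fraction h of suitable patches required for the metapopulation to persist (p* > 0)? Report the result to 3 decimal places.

0.706

p* = h − e/c is positive only when h > e/c.
h_min = e/c = 0.293/0.415 = 0.7060.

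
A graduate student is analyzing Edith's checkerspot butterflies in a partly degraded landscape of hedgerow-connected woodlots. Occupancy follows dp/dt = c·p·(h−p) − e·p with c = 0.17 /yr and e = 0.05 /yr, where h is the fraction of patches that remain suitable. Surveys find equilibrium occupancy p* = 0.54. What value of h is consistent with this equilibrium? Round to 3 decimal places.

At equilibrium c(h−p*) = e, so h = p* + e/c.
h = 0.54 + 0.05/0.17 = 0.54 + 0.2941 = 0.8341.

0.834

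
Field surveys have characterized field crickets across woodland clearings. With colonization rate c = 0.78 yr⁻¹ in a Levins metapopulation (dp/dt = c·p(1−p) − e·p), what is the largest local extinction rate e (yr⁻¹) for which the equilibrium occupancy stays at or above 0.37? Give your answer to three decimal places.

0.491

1 − e/c ≥ 0.37 ⇒ e ≤ c(1 − 0.37) = 0.78 × 0.6300.
e_max = 0.4914.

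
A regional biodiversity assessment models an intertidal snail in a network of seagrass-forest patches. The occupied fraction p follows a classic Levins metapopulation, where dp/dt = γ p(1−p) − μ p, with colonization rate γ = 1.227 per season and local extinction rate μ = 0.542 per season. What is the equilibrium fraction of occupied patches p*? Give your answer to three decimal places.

At equilibrium, colonization balances extinction: γ·p*·(1−p*) = μ·p*.
So p* = 1 − μ/γ = 1 − 0.542/1.227 = 1 − 0.4417 = 0.5583.

0.558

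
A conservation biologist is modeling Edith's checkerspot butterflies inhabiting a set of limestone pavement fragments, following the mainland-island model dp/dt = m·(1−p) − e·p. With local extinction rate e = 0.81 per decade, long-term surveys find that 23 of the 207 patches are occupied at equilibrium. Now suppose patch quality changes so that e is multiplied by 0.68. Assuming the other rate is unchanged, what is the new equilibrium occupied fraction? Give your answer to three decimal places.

Observed p* = 23/207 = 0.11111.
Balance m(1−p*) = e·p* gives m = e·p*/(1−p*) = 0.81×0.11111/0.88889 = 0.10125.
New p* = m/(m+e) = 0.10125/(0.10125+0.55080) = 0.15528.

0.155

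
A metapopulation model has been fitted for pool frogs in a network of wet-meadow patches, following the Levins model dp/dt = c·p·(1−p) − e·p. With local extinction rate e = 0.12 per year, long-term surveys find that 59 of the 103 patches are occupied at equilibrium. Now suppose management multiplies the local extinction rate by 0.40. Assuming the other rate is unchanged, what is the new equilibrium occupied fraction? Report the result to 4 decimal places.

Observed p* = 59/103 = 0.57282.
Balance c(1−p*) = e gives c = e/(1 − 0.57282) = 0.12/0.42718 = 0.28091.
New p* = 1 − e/c = 1 − 0.04800/0.28091 = 0.82913.

0.8291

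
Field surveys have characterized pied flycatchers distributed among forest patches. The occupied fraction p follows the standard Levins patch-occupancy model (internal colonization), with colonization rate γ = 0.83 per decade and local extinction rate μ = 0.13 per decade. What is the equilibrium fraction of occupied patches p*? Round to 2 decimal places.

Setting dp/dt = 0 and dividing through by p* gives γ·(1−p*) = μ.
So p* = 1 − μ/γ = 1 − 0.13/0.83 = 1 − 0.1566 = 0.8434.

0.84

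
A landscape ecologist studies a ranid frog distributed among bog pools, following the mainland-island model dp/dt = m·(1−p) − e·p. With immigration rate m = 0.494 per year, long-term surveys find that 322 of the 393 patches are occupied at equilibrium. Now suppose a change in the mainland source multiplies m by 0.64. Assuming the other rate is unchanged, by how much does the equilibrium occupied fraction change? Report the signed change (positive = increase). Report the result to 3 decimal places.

Observed p* = 322/393 = 0.81934.
Balance m(1−p*) = e·p* gives e = m(1−p*)/p* = 0.494×0.18066/0.81934 = 0.10892.
New p* = m/(m+e) = 0.31616/(0.31616+0.10892) = 0.74377.
Δp* = 0.74377 − 0.81934 = -0.07557.

-0.076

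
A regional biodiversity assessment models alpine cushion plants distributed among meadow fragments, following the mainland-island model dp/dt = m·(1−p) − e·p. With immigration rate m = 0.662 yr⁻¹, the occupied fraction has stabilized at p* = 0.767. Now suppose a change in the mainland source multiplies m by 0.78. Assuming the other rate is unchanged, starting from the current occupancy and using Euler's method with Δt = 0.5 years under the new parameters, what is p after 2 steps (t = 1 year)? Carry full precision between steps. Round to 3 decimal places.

Balance m(1−p*) = e·p* gives e = m(1−p*)/p* = 0.662×0.23300/0.76700 = 0.20110.
Starting from p₀ = 0.76700; update p ← p + (dp/dt)·Δt with the new parameters.
t = 0.5: p = 0.76700 + (-0.01697) = 0.75003
t = 1: p = 0.75003 + (-0.01088) = 0.73915

0.739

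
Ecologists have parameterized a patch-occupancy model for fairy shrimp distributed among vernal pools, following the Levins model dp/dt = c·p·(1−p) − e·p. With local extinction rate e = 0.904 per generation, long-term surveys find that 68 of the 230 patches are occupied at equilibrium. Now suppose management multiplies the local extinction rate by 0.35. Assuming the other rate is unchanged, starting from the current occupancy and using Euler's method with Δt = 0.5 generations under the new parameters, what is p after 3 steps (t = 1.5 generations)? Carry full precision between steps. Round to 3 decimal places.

0.559

Observed p* = 68/230 = 0.29565.
Balance c(1−p*) = e gives c = e/(1 − 0.29565) = 0.904/0.70435 = 1.28346.
Starting from p₀ = 0.29565; update p ← p + (dp/dt)·Δt with the new parameters.
step 1: Δp = +0.08686, p = 0.38251
step 2: Δp = +0.09106, p = 0.47358
step 3: Δp = +0.08506, p = 0.55864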